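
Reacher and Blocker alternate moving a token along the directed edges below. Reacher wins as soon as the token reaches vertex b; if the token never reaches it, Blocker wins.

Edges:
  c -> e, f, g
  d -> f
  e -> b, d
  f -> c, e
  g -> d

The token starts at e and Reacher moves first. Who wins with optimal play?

Reacher

Track states (vertex, player-to-move).
A0 = {(b,Reacher), (b,Blocker)}
A1: add {(e,Reacher)}.
(e,Reacher) ∈ A1 ⇒ Reacher forces the target.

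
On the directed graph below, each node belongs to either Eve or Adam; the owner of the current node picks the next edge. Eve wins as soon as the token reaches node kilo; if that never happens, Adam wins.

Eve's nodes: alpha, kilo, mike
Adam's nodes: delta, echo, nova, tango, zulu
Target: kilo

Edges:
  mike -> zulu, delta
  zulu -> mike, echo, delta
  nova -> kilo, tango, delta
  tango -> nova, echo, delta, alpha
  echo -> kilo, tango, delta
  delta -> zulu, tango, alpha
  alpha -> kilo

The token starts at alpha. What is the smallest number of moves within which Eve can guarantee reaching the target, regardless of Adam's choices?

A0 = {kilo}
A1: add {alpha} — alpha (Eve) has alpha→kilo.
A2 = A1; e.g. mike (Eve) has no edge into A1. Fixed point.
alpha enters the attractor at level 1, so Eve can force the target in 1 move from there.

1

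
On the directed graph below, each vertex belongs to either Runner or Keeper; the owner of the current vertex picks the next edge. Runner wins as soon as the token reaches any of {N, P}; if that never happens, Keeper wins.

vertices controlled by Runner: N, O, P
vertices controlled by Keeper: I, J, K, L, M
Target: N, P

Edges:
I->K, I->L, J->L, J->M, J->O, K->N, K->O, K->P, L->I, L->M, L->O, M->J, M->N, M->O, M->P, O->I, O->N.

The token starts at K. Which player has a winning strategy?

Runner

A0 = {N, P}
A1: add {O} — O (Runner) has O→N.
A2: add {K} — K (Keeper): all of {N, O, P} already in.
A3 = A2; e.g. I (Keeper) can still go to L. Fixed point.
K ∈ A2, so Runner can force the target.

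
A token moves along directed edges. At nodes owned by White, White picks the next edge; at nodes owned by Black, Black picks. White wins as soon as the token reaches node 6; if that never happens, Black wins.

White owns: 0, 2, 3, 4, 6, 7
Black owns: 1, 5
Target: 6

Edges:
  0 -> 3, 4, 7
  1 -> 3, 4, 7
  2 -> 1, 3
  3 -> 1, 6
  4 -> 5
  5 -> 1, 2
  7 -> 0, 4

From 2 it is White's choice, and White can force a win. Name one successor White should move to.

A0 = {6}
A1: add {3} — 3 (White) has 3→6.
A2: add {0, 2} — 0 (White) has 0→3; 2 (White) has 2→3.
A3: add {7} — 7 (White) has 7→0.
A4 = A3; e.g. 1 (Black) can still go to 4. Fixed point.
From 2, successor 3 is in the attractor (rank 1); the other successor 1 is not.

3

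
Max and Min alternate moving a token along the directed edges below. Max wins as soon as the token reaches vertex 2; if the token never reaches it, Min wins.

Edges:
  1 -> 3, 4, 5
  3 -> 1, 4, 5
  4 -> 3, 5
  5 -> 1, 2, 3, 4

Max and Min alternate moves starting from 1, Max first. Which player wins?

Track states (vertex, player-to-move).
A0 = {(2,Max), (2,Min)}
A1: add {(5,Max)}.
A2 = A1; e.g. (1,Max) stays out. (1,Max) never enters ⇒ Min avoids the target.

Min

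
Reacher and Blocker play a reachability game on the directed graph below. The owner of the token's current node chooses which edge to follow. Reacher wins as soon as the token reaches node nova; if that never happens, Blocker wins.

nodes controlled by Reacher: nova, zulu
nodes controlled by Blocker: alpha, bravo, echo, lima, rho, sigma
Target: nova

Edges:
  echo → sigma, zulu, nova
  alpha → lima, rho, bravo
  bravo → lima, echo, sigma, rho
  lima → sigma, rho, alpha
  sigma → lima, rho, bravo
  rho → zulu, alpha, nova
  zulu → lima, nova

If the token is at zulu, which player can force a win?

A0 = {nova}
A1: add {zulu} — zulu (Reacher) has zulu→nova.
A2 = A1; e.g. lima (Blocker) can still go to sigma. Fixed point.
zulu ∈ A1, so Reacher can force the target.

Reacher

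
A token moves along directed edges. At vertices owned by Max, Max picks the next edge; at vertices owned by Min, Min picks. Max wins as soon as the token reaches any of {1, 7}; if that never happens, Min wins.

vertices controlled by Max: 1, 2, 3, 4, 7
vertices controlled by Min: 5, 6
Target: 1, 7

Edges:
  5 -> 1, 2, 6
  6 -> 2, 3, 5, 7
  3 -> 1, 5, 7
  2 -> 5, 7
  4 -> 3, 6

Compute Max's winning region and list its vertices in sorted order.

1, 2, 3, 4, 7

A0 = {1, 7}
A1: add {2, 3} — 2 (Max) has 2→7; 3 (Max) has 3→1.
A2: add {4} — 4 (Max) has 4→3.
A3 = A2; e.g. 5 (Min) can still go to 6. Fixed point.
Max's winning region = {1, 2, 3, 4, 7}.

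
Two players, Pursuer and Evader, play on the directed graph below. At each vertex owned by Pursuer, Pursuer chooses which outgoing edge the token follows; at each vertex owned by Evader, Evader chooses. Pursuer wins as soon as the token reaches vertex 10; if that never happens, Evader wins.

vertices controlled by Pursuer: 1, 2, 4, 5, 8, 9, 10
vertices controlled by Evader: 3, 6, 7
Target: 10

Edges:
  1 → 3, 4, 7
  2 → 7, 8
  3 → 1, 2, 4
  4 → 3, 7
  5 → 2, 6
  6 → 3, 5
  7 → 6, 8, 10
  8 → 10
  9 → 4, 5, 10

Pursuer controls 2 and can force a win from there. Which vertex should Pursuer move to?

A0 = {10}
A1: add {8, 9} — 8 (Pursuer) has 8→10; 9 (Pursuer) has 9→10.
A2: add {2} — 2 (Pursuer) has 2→8.
A3: add {5} — 5 (Pursuer) has 5→2.
A4 = A3; e.g. 1 (Pursuer) has no edge into A3. Fixed point.
From 2, successor 8 is in the attractor (rank 1); the other successor 7 is not.

8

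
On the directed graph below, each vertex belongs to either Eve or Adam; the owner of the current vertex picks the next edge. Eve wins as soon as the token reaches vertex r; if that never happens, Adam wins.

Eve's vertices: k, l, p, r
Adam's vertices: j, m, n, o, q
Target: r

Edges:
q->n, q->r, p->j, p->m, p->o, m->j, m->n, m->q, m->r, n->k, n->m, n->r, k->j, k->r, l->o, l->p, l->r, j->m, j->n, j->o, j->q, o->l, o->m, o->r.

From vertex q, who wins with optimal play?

A0 = {r}
A1: add {k, l} — k (Eve) has k→r; l (Eve) has l→r.
A2 = A1; e.g. j (Adam) can still go to m. Fixed point.
q never enters the attractor, so Adam can avoid the target forever.

Adam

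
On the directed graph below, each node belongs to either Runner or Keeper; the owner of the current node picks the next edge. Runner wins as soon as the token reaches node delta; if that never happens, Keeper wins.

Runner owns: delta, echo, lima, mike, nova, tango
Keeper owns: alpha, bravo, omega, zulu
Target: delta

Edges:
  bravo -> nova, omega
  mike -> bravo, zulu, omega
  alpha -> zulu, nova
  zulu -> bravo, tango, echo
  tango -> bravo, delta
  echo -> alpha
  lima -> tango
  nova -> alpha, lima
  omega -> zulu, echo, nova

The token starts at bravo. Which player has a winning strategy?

A0 = {delta}
A1: add {tango} — tango (Runner) has tango→delta.
A2: add {lima} — lima (Runner) has lima→tango.
A3: add {nova} — nova (Runner) has nova→lima.
A4 = A3; e.g. bravo (Keeper) can still go to omega. Fixed point.
bravo never enters the attractor, so Keeper can avoid the target forever.

Keeper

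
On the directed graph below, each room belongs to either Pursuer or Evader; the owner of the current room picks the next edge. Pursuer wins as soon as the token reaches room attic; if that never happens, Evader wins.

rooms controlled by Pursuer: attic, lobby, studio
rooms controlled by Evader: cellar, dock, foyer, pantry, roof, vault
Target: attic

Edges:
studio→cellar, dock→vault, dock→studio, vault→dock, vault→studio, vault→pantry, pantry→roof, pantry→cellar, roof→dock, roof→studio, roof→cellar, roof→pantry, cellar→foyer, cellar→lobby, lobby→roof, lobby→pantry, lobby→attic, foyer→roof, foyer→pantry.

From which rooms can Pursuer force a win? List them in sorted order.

attic, lobby

A0 = {attic}
A1: add {lobby} — lobby (Pursuer) has lobby→attic.
A2 = A1; e.g. vault (Evader) can still go to dock. Fixed point.
Pursuer's winning region = {attic, lobby}.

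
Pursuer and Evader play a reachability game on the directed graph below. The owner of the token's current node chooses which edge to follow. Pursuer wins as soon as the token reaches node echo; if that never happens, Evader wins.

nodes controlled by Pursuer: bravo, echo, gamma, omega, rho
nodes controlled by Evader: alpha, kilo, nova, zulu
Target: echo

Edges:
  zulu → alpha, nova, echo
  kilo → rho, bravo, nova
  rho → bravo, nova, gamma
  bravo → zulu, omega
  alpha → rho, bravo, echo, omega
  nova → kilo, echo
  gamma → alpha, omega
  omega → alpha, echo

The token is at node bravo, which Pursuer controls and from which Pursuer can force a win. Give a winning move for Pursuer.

omega

A0 = {echo}
A1: add {omega} — omega (Pursuer) has omega→echo.
A2: add {bravo, gamma} — bravo (Pursuer) has bravo→omega; gamma (Pursuer) has gamma→omega.
A3: add {rho} — rho (Pursuer) has rho→bravo.
A4: add {alpha} — alpha (Evader): all of {rho, bravo, echo, omega} already in.
A5 = A4; e.g. zulu (Evader) can still go to nova. Fixed point.
From bravo, successor omega is in the attractor (rank 1); the other successor zulu is not.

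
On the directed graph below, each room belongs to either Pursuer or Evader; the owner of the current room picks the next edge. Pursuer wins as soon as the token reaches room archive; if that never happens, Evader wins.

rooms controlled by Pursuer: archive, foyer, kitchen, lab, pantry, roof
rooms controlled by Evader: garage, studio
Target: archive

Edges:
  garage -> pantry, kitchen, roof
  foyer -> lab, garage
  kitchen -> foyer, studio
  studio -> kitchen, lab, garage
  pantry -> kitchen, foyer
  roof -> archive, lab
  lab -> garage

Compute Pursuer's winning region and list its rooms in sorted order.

A0 = {archive}
A1: add {roof} — roof (Pursuer) has roof→archive.
A2 = A1; e.g. pantry (Pursuer) has no edge into A1. Fixed point.
Pursuer's winning region = {archive, roof}.

archive, roof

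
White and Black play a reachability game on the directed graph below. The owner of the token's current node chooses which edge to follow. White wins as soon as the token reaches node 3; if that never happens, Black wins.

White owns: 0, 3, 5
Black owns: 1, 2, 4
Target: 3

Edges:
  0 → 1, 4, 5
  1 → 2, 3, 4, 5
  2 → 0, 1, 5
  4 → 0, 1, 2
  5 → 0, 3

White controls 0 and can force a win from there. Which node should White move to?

A0 = {3}
A1: add {5} — 5 (White) has 5→3.
A2: add {0} — 0 (White) has 0→5.
A3 = A2; e.g. 1 (Black) can still go to 2. Fixed point.
From 0, successor 5 is in the attractor (rank 1); the other successors 1, 4 are not.

5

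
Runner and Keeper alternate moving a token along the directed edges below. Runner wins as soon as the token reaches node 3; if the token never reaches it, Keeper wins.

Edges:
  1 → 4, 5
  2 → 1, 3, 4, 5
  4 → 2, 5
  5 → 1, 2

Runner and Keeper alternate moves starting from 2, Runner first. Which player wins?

Track states (vertex, player-to-move).
A0 = {(3,Runner), (3,Keeper)}
A1: add {(2,Runner)}.
(2,Runner) ∈ A1 ⇒ Runner forces the target.

Runner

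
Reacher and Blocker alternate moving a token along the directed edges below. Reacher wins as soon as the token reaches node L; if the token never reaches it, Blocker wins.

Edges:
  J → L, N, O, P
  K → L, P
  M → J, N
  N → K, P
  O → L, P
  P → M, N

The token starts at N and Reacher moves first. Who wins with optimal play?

Track states (vertex, player-to-move).
A0 = {(L,Reacher), (L,Blocker)}
A1: add {(J,Reacher), (K,Reacher), (O,Reacher)}.
A2 = A1; e.g. (J,Blocker) stays out. (N,Reacher) never enters ⇒ Blocker avoids the target.

Blocker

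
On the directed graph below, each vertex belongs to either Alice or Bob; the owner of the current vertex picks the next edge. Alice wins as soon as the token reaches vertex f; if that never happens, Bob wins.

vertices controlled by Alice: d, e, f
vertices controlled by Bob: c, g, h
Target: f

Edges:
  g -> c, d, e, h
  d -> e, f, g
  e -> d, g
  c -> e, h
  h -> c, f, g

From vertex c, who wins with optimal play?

Bob

A0 = {f}
A1: add {d} — d (Alice) has d→f.
A2: add {e} — e (Alice) has e→d.
A3 = A2; e.g. c (Bob) can still go to h. Fixed point.
c never enters the attractor, so Bob can avoid the target forever.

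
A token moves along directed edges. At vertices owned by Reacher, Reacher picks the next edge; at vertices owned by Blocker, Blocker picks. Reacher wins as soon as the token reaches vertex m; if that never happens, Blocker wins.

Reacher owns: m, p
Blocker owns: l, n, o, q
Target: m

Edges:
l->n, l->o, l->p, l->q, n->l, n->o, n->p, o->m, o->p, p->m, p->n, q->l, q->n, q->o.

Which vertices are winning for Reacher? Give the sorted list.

m, o, p

A0 = {m}
A1: add {p} — p (Reacher) has p→m.
A2: add {o} — o (Blocker): all of {m, p} already in.
A3 = A2; e.g. l (Blocker) can still go to n. Fixed point.
Reacher's winning region = {m, o, p}.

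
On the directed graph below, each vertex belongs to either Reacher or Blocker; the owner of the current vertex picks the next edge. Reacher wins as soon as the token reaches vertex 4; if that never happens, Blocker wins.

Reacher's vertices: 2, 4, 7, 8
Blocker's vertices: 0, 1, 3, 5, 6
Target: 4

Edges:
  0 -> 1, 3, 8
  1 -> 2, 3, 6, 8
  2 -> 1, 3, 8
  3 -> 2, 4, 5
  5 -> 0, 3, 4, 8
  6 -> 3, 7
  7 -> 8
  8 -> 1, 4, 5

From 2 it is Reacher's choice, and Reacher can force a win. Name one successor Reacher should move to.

A0 = {4}
A1: add {8} — 8 (Reacher) has 8→4.
A2: add {2, 7} — 2 (Reacher) has 2→8; 7 (Reacher) has 7→8.
A3 = A2; e.g. 0 (Blocker) can still go to 1. Fixed point.
From 2, successor 8 is in the attractor (rank 1); the other successors 1, 3 are not.

8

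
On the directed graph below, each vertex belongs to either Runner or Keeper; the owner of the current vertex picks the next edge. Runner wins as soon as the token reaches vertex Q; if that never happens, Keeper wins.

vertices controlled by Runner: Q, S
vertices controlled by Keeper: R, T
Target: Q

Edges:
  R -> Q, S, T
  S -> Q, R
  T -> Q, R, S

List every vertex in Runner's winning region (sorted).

Q, S

A0 = {Q}
A1: add {S} — S (Runner) has S→Q.
A2 = A1; e.g. R (Keeper) can still go to T. Fixed point.
Runner's winning region = {Q, S}.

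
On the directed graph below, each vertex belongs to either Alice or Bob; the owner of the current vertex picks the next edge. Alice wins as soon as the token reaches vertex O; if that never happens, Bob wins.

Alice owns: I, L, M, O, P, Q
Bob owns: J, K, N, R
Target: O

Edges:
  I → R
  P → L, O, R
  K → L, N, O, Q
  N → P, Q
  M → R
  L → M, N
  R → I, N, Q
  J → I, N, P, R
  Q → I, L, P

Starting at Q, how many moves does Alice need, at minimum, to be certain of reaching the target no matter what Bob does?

A0 = {O}
A1: add {P} — P (Alice) has P→O.
A2: add {Q} — Q (Alice) has Q→P.
Q enters the attractor at level 2, so Alice can force the target in 2 moves from there.

2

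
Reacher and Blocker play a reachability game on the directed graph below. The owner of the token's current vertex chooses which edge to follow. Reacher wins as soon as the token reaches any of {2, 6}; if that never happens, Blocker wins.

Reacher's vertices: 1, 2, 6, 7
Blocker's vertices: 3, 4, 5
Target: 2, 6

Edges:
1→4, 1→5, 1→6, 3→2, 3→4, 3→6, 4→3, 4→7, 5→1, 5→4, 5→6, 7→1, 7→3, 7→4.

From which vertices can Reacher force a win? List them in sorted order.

1, 2, 6, 7

A0 = {2, 6}
A1: add {1} — 1 (Reacher) has 1→6.
A2: add {7} — 7 (Reacher) has 7→1.
A3 = A2; e.g. 3 (Blocker) can still go to 4. Fixed point.
Reacher's winning region = {1, 2, 6, 7}.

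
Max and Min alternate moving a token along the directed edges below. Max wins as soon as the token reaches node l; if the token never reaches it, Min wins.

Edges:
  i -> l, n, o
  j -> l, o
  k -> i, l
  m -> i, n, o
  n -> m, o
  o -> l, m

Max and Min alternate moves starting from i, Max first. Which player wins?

Track states (vertex, player-to-move).
A0 = {(l,Max), (l,Min)}
A1: add {(i,Max), (j,Max), (k,Max), (o,Max)}.
(i,Max) ∈ A1 ⇒ Max forces the target.

Max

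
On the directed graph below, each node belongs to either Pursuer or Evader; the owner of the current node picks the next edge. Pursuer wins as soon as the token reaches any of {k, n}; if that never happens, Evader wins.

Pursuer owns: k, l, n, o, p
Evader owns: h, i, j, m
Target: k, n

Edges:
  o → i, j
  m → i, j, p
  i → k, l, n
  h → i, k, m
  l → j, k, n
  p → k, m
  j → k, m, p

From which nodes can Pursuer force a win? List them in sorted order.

A0 = {k, n}
A1: add {l, p} — l (Pursuer) has l→k; p (Pursuer) has p→k.
A2: add {i} — i (Evader): all of {k, l, n} already in.
A3: add {o} — o (Pursuer) has o→i.
A4 = A3; e.g. h (Evader) can still go to m. Fixed point.
Pursuer's winning region = {i, k, l, n, o, p}.

i, k, l, n, o, p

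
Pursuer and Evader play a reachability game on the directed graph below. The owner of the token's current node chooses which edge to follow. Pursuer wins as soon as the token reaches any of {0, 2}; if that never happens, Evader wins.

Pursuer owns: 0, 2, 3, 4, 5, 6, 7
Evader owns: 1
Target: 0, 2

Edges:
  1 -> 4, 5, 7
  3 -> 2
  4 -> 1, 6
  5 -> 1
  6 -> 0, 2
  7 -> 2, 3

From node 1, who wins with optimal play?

Evader

A0 = {0, 2}
A1: add {3, 6, 7} — 3 (Pursuer) has 3→2; 6 (Pursuer) has 6→0; 7 (Pursuer) has 7→2.
A2: add {4} — 4 (Pursuer) has 4→6.
A3 = A2; e.g. 1 (Evader) can still go to 5. Fixed point.
1 never enters the attractor, so Evader can avoid the target forever.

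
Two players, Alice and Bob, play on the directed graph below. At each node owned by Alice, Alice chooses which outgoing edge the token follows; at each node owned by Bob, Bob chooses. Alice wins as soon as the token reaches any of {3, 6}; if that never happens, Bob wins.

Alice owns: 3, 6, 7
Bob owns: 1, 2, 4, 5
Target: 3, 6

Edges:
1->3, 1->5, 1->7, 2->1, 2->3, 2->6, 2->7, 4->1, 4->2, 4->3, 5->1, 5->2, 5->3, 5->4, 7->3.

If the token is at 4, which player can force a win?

A0 = {3, 6}
A1: add {7} — 7 (Alice) has 7→3.
A2 = A1; e.g. 1 (Bob) can still go to 5. Fixed point.
4 never enters the attractor, so Bob can avoid the target forever.

Bob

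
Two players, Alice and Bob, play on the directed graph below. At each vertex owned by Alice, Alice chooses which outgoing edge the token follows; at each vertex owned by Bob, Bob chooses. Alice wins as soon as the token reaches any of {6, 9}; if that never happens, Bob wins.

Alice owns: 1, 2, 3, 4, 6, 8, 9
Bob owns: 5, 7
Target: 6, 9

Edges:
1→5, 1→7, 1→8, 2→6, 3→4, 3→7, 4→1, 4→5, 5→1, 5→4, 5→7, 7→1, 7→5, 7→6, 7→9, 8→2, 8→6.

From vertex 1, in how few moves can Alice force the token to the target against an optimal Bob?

A0 = {6, 9}
A1: add {2, 8} — 2 (Alice) has 2→6; 8 (Alice) has 8→6.
A2: add {1} — 1 (Alice) has 1→8.
1 enters the attractor at level 2, so Alice can force the target in 2 moves from there.

2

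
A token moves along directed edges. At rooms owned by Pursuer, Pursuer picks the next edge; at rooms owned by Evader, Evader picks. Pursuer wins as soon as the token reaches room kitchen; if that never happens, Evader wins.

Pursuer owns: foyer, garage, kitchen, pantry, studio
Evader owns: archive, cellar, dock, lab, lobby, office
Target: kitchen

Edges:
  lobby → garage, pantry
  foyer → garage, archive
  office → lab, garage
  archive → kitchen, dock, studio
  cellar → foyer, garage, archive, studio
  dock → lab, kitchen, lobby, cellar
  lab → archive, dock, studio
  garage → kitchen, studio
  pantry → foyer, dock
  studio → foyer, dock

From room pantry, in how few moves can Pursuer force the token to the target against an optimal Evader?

A0 = {kitchen}
A1: add {garage} — garage (Pursuer) has garage→kitchen.
A2: add {foyer} — foyer (Pursuer) has foyer→garage.
A3: add {pantry, studio} — pantry (Pursuer) has pantry→foyer; studio (Pursuer) has studio→foyer.
pantry enters the attractor at level 3, so Pursuer can force the target in 3 moves from there.

3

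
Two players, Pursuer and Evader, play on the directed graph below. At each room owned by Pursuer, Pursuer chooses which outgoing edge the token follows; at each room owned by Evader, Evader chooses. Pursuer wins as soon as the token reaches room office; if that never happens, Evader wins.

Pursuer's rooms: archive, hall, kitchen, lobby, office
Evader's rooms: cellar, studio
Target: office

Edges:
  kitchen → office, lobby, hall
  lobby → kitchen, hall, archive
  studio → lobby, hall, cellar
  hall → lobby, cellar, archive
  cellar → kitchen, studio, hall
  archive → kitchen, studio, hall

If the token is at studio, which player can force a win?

Evader

A0 = {office}
A1: add {kitchen} — kitchen (Pursuer) has kitchen→office.
A2: add {archive, lobby} — lobby (Pursuer) has lobby→kitchen; archive (Pursuer) has archive→kitchen.
A3: add {hall} — hall (Pursuer) has hall→lobby.
A4 = A3; e.g. studio (Evader) can still go to cellar. Fixed point.
studio never enters the attractor, so Evader can avoid the target forever.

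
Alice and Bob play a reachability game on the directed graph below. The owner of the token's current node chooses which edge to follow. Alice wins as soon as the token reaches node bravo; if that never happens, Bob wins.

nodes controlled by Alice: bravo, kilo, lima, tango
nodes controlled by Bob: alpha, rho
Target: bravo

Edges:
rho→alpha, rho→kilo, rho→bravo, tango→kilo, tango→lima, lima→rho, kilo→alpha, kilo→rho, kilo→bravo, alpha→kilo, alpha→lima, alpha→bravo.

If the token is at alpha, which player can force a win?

Bob

A0 = {bravo}
A1: add {kilo} — kilo (Alice) has kilo→bravo.
A2: add {tango} — tango (Alice) has tango→kilo.
A3 = A2; e.g. alpha (Bob) can still go to lima. Fixed point.
alpha never enters the attractor, so Bob can avoid the target forever.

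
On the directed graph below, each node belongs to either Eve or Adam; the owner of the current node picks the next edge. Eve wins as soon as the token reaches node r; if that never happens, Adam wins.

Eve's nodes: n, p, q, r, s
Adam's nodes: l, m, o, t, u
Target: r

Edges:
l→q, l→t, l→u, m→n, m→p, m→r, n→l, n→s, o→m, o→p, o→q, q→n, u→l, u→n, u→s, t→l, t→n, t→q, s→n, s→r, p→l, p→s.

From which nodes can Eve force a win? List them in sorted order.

m, n, o, p, q, r, s

A0 = {r}
A1: add {s} — s (Eve) has s→r.
A2: add {n, p} — n (Eve) has n→s; p (Eve) has p→s.
A3: add {m, q} — m (Adam): all of {n, p, r} already in; q (Eve) has q→n.
A4: add {o} — o (Adam): all of {m, p, q} already in.
A5 = A4; e.g. l (Adam) can still go to t. Fixed point.
Eve's winning region = {m, n, o, p, q, r, s}.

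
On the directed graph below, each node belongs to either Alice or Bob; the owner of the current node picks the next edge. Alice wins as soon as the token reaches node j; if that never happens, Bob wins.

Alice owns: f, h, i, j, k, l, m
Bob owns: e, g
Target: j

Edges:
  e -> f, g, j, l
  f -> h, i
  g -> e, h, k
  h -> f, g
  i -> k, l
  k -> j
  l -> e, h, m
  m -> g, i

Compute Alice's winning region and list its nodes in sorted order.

A0 = {j}
A1: add {k} — k (Alice) has k→j.
A2: add {i} — i (Alice) has i→k.
A3: add {f, m} — f (Alice) has f→i; m (Alice) has m→i.
A4: add {h, l} — h (Alice) has h→f; l (Alice) has l→m.
A5 = A4; e.g. e (Bob) can still go to g. Fixed point.
Alice's winning region = {f, h, i, j, k, l, m}.

f, h, i, j, k, l, m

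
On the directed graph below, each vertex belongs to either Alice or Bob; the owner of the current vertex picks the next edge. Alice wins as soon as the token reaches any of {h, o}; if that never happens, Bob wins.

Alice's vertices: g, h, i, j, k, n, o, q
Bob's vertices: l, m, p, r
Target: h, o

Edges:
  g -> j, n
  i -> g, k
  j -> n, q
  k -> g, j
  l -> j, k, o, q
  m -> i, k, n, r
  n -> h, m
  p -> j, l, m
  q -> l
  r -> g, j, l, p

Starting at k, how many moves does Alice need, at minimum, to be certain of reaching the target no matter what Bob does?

3

A0 = {h, o}
A1: add {n} — n (Alice) has n→h.
A2: add {g, j} — g (Alice) has g→n; j (Alice) has j→n.
A3: add {i, k} — i (Alice) has i→g; k (Alice) has k→g.
A4 = A3; e.g. l (Bob) can still go to q. Fixed point.
k enters the attractor at level 3, so Alice can force the target in 3 moves from there.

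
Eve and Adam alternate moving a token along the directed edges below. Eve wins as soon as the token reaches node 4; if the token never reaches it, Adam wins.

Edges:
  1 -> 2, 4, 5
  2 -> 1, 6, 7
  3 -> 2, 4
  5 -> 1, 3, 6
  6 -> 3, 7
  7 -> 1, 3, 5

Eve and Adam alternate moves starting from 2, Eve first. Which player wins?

Track states (vertex, player-to-move).
A0 = {(4,Eve), (4,Adam)}
A1: add {(1,Eve), (3,Eve)}.
A2 = A1; e.g. (1,Adam) stays out. (2,Eve) never enters ⇒ Adam avoids the target.

Adam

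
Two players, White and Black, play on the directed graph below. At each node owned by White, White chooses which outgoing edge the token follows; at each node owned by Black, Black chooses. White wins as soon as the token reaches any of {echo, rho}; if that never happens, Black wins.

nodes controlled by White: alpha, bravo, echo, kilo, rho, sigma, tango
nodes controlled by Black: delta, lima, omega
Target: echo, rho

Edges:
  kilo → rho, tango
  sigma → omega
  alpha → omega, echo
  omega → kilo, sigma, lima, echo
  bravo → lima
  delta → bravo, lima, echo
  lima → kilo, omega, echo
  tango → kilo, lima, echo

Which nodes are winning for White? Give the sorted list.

alpha, echo, kilo, rho, tango

A0 = {echo, rho}
A1: add {alpha, kilo, tango} — kilo (White) has kilo→rho; alpha (White) has alpha→echo; tango (White) has tango→echo.
A2 = A1; e.g. sigma (White) has no edge into A1. Fixed point.
White's winning region = {alpha, echo, kilo, rho, tango}.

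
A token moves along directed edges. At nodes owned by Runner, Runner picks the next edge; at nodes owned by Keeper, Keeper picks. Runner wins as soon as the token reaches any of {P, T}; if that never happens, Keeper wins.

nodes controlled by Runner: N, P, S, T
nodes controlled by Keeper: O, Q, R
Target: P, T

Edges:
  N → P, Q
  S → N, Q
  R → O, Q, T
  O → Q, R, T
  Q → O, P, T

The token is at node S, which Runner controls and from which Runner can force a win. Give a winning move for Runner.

N

A0 = {P, T}
A1: add {N} — N (Runner) has N→P.
A2: add {S} — S (Runner) has S→N.
A3 = A2; e.g. O (Keeper) can still go to Q. Fixed point.
From S, successor N is in the attractor (rank 1); the other successor Q is not.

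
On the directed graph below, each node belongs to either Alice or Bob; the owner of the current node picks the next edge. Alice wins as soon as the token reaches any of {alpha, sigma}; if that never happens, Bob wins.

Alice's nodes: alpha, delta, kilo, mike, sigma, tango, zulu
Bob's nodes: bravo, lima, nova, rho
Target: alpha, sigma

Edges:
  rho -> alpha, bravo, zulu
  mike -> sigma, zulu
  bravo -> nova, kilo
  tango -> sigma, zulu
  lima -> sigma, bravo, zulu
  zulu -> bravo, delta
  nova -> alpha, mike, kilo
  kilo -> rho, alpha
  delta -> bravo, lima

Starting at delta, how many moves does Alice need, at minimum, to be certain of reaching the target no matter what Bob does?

A0 = {alpha, sigma}
A1: add {kilo, mike, tango} — mike (Alice) has mike→sigma; tango (Alice) has tango→sigma; kilo (Alice) has kilo→alpha.
A2: add {nova} — nova (Bob): all of {alpha, mike, kilo} already in.
A3: add {bravo} — bravo (Bob): all of {nova, kilo} already in.
A4: add {delta, zulu} — zulu (Alice) has zulu→bravo; delta (Alice) has delta→bravo.
delta enters the attractor at level 4, so Alice can force the target in 4 moves from there.

4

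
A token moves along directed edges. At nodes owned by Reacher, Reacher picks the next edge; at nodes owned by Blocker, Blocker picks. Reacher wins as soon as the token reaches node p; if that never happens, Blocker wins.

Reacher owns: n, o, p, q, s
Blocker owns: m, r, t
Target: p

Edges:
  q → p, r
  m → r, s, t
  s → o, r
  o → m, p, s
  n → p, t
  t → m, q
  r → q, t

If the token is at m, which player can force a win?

A0 = {p}
A1: add {n, o, q} — n (Reacher) has n→p; o (Reacher) has o→p; q (Reacher) has q→p.
A2: add {s} — s (Reacher) has s→o.
A3 = A2; e.g. m (Blocker) can still go to r. Fixed point.
m never enters the attractor, so Blocker can avoid the target forever.

Blocker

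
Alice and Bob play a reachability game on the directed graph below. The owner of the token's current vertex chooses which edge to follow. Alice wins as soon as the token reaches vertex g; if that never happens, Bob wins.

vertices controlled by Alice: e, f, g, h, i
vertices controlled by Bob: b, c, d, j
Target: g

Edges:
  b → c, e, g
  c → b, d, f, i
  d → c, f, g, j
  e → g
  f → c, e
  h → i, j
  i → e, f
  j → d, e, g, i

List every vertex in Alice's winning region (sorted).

A0 = {g}
A1: add {e} — e (Alice) has e→g.
A2: add {f, i} — f (Alice) has f→e; i (Alice) has i→e.
A3: add {h} — h (Alice) has h→i.
A4 = A3; e.g. b (Bob) can still go to c. Fixed point.
Alice's winning region = {e, f, g, h, i}.

e, f, g, h, i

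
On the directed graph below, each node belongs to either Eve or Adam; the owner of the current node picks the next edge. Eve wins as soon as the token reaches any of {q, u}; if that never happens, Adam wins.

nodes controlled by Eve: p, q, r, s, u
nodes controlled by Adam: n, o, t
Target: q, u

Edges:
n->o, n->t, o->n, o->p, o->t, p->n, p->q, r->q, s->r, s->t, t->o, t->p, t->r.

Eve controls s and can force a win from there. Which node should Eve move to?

A0 = {q, u}
A1: add {p, r} — p (Eve) has p→q; r (Eve) has r→q.
A2: add {s} — s (Eve) has s→r.
A3 = A2; e.g. n (Adam) can still go to o. Fixed point.
From s, successor r is in the attractor (rank 1); the other successor t is not.

r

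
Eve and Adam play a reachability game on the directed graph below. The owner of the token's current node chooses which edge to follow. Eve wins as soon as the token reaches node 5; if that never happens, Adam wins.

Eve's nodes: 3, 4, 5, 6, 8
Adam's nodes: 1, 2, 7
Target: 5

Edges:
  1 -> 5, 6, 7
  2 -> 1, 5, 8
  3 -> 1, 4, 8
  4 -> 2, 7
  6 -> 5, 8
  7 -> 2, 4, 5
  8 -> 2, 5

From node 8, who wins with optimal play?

Eve

A0 = {5}
A1: add {6, 8} — 6 (Eve) has 6→5; 8 (Eve) has 8→5.
8 ∈ A1, so Eve can force the target.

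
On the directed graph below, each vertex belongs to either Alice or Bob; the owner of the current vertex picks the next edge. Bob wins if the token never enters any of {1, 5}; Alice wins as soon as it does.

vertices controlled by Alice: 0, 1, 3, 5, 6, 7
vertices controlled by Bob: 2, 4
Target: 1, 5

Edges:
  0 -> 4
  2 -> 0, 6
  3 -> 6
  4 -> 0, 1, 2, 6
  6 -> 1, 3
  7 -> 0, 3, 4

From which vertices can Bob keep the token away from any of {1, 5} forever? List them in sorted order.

0, 2, 4

A0 = {1, 5}
A1: add {6} — 6 (Alice) has 6→1.
A2: add {3} — 3 (Alice) has 3→6.
A3: add {7} — 7 (Alice) has 7→3.
A4 = A3; e.g. 0 (Alice) has no edge into A3. Fixed point.
Alice's attractor = {1, 3, 5, 6, 7}; Bob avoids the target exactly from the complement.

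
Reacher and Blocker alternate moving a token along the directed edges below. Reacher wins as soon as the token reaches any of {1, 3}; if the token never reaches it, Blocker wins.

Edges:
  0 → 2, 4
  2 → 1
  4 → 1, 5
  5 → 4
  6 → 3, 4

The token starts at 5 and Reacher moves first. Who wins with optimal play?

Blocker

Track states (vertex, player-to-move).
A0 = {(1,Reacher), (1,Blocker), (3,Reacher), (3,Blocker)}
A1: add {(2,Reacher), (2,Blocker), (4,Reacher), (6,Reacher)}.
A2: add {(0,Reacher), (0,Blocker), (5,Blocker), (6,Blocker)}.
A3 = A2; e.g. (4,Blocker) stays out. (5,Reacher) never enters ⇒ Blocker avoids the target.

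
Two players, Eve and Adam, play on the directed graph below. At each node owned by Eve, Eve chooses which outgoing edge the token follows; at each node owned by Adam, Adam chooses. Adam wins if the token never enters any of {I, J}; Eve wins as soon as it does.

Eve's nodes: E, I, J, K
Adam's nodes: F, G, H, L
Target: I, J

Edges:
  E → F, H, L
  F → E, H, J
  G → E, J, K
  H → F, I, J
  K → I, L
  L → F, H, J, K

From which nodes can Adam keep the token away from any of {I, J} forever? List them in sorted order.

A0 = {I, J}
A1: add {K} — K (Eve) has K→I.
A2 = A1; e.g. E (Eve) has no edge into A1. Fixed point.
Eve's attractor = {I, J, K}; Adam avoids the target exactly from the complement.

E, F, G, H, L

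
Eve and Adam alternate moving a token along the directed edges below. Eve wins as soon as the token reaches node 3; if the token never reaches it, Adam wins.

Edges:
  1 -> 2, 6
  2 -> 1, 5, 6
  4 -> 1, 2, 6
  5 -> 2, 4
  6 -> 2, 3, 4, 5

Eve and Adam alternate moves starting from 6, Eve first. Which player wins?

Track states (vertex, player-to-move).
A0 = {(3,Eve), (3,Adam)}
A1: add {(6,Eve)}.
(6,Eve) ∈ A1 ⇒ Eve forces the target.

Eve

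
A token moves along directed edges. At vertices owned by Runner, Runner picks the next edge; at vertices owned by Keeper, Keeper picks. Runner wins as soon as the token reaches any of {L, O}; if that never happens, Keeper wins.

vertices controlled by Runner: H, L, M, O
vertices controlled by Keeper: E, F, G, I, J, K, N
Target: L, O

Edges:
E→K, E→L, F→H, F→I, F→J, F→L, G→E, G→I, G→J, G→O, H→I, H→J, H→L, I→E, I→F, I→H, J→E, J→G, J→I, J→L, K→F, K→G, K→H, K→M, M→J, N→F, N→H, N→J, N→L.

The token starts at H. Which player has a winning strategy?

A0 = {L, O}
A1: add {H} — H (Runner) has H→L.
A2 = A1; e.g. E (Keeper) can still go to K. Fixed point.
H ∈ A1, so Runner can force the target.

Runner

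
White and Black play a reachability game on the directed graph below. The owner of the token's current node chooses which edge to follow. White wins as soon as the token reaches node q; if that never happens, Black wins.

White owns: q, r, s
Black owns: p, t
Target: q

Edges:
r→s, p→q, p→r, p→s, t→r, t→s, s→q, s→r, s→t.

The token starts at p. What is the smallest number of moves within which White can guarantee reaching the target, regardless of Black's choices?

A0 = {q}
A1: add {s} — s (White) has s→q.
A2: add {r} — r (White) has r→s.
A3: add {p, t} — p (Black): all of {q, r, s} already in; t (Black): all of {r, s} already in.
A3 = all vertices. Fixed point.
p enters the attractor at level 3, so White can force the target in 3 moves from there.

3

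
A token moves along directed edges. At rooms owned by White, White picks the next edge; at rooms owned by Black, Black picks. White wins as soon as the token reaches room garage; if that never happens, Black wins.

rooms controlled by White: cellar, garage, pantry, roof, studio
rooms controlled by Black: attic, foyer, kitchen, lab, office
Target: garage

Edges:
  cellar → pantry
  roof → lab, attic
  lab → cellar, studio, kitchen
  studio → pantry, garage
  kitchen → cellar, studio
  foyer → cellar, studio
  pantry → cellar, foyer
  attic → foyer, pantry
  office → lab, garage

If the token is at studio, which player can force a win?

White

A0 = {garage}
A1: add {studio} — studio (White) has studio→garage.
A2 = A1; e.g. cellar (White) has no edge into A1. Fixed point.
studio ∈ A1, so White can force the target.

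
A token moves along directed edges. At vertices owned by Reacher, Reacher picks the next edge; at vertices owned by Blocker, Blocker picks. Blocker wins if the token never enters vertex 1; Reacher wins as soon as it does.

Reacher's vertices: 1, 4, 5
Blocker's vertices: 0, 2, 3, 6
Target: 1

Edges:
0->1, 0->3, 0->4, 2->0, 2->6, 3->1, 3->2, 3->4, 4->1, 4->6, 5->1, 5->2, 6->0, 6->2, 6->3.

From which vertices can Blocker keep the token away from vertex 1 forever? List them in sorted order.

A0 = {1}
A1: add {4, 5} — 4 (Reacher) has 4→1; 5 (Reacher) has 5→1.
A2 = A1; e.g. 0 (Blocker) can still go to 3. Fixed point.
Reacher's attractor = {1, 4, 5}; Blocker avoids the target exactly from the complement.

0, 2, 3, 6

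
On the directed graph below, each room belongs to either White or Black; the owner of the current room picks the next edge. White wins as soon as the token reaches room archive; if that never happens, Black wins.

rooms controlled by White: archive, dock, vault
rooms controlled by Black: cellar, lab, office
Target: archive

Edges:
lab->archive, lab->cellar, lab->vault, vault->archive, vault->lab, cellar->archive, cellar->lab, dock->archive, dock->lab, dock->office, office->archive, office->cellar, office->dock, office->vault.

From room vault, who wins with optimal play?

White

A0 = {archive}
A1: add {dock, vault} — dock (White) has dock→archive; vault (White) has vault→archive.
A2 = A1; e.g. cellar (Black) can still go to lab. Fixed point.
vault ∈ A1, so White can force the target.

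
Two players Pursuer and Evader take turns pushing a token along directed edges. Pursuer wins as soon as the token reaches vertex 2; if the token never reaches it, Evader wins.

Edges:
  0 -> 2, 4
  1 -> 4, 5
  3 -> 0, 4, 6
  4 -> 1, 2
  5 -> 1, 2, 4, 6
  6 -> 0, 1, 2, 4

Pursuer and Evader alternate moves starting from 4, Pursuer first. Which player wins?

Track states (vertex, player-to-move).
A0 = {(2,Pursuer), (2,Evader)}
A1: add {(0,Pursuer), (4,Pursuer), (5,Pursuer), (6,Pursuer)}.
(4,Pursuer) ∈ A1 ⇒ Pursuer forces the target.

Pursuer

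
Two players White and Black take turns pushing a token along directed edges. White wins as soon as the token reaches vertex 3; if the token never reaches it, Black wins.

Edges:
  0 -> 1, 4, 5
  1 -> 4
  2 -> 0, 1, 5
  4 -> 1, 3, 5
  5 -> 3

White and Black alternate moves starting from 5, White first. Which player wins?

Track states (vertex, player-to-move).
A0 = {(3,White), (3,Black)}
A1: add {(4,White), (5,White), (5,Black)}.
(5,White) ∈ A1 ⇒ White forces the target.

White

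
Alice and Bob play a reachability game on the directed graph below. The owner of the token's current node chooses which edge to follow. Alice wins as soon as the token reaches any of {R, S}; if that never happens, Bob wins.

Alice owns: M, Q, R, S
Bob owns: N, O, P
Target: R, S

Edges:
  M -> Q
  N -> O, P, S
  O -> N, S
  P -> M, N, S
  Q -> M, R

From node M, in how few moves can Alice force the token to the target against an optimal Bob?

2

A0 = {R, S}
A1: add {Q} — Q (Alice) has Q→R.
A2: add {M} — M (Alice) has M→Q.
A3 = A2; e.g. N (Bob) can still go to O. Fixed point.
M enters the attractor at level 2, so Alice can force the target in 2 moves from there.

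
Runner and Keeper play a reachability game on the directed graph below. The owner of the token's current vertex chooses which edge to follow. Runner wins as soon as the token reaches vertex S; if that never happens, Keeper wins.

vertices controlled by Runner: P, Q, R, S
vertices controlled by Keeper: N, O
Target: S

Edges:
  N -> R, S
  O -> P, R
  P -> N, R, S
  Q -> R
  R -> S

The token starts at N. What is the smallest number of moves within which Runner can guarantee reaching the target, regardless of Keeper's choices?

A0 = {S}
A1: add {P, R} — P (Runner) has P→S; R (Runner) has R→S.
A2: add {N, O, Q} — N (Keeper): all of {R, S} already in; O (Keeper): all of {P, R} already in; Q (Runner) has Q→R.
A2 = all vertices. Fixed point.
N enters the attractor at level 2, so Runner can force the target in 2 moves from there.

2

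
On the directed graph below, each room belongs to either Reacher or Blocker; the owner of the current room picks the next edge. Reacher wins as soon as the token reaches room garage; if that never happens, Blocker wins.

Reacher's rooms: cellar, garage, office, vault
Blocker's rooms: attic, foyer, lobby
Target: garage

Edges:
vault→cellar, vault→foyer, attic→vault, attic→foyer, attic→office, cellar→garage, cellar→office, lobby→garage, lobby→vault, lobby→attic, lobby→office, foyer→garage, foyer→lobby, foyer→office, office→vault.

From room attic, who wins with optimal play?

Blocker

A0 = {garage}
A1: add {cellar} — cellar (Reacher) has cellar→garage.
A2: add {vault} — vault (Reacher) has vault→cellar.
A3: add {office} — office (Reacher) has office→vault.
A4 = A3; e.g. attic (Blocker) can still go to foyer. Fixed point.
attic never enters the attractor, so Blocker can avoid the target forever.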